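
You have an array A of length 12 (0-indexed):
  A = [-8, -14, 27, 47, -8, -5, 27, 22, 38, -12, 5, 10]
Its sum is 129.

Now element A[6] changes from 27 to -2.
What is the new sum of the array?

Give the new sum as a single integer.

Answer: 100

Derivation:
Old value at index 6: 27
New value at index 6: -2
Delta = -2 - 27 = -29
New sum = old_sum + delta = 129 + (-29) = 100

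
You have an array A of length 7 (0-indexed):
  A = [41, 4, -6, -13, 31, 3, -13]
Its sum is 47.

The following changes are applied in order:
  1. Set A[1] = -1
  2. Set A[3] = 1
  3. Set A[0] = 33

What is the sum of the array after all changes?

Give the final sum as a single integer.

Initial sum: 47
Change 1: A[1] 4 -> -1, delta = -5, sum = 42
Change 2: A[3] -13 -> 1, delta = 14, sum = 56
Change 3: A[0] 41 -> 33, delta = -8, sum = 48

Answer: 48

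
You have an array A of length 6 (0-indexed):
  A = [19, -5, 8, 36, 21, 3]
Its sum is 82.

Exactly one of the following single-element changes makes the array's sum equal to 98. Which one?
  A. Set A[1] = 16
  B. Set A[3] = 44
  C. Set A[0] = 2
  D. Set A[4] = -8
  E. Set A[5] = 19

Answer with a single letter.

Option A: A[1] -5->16, delta=21, new_sum=82+(21)=103
Option B: A[3] 36->44, delta=8, new_sum=82+(8)=90
Option C: A[0] 19->2, delta=-17, new_sum=82+(-17)=65
Option D: A[4] 21->-8, delta=-29, new_sum=82+(-29)=53
Option E: A[5] 3->19, delta=16, new_sum=82+(16)=98 <-- matches target

Answer: E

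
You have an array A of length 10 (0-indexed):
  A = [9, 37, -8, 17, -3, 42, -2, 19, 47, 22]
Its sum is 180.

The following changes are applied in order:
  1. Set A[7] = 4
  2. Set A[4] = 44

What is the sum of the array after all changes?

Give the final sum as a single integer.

Initial sum: 180
Change 1: A[7] 19 -> 4, delta = -15, sum = 165
Change 2: A[4] -3 -> 44, delta = 47, sum = 212

Answer: 212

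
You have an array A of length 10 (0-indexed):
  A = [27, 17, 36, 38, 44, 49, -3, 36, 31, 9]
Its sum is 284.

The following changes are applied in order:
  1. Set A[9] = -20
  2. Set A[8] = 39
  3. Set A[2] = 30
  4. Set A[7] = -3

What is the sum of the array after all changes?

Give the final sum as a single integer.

Initial sum: 284
Change 1: A[9] 9 -> -20, delta = -29, sum = 255
Change 2: A[8] 31 -> 39, delta = 8, sum = 263
Change 3: A[2] 36 -> 30, delta = -6, sum = 257
Change 4: A[7] 36 -> -3, delta = -39, sum = 218

Answer: 218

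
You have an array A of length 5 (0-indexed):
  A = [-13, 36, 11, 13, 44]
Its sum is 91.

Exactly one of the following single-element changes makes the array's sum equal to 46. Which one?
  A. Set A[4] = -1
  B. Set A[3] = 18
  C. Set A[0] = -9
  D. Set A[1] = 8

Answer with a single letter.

Answer: A

Derivation:
Option A: A[4] 44->-1, delta=-45, new_sum=91+(-45)=46 <-- matches target
Option B: A[3] 13->18, delta=5, new_sum=91+(5)=96
Option C: A[0] -13->-9, delta=4, new_sum=91+(4)=95
Option D: A[1] 36->8, delta=-28, new_sum=91+(-28)=63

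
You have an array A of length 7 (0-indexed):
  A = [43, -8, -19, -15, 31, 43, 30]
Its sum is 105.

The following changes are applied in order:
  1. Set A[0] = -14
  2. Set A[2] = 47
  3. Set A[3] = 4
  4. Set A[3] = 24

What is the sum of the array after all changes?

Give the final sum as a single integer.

Answer: 153

Derivation:
Initial sum: 105
Change 1: A[0] 43 -> -14, delta = -57, sum = 48
Change 2: A[2] -19 -> 47, delta = 66, sum = 114
Change 3: A[3] -15 -> 4, delta = 19, sum = 133
Change 4: A[3] 4 -> 24, delta = 20, sum = 153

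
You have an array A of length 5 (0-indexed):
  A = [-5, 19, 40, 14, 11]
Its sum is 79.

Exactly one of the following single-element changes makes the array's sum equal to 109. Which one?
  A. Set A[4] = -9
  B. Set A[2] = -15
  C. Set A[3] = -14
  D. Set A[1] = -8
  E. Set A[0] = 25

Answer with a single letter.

Answer: E

Derivation:
Option A: A[4] 11->-9, delta=-20, new_sum=79+(-20)=59
Option B: A[2] 40->-15, delta=-55, new_sum=79+(-55)=24
Option C: A[3] 14->-14, delta=-28, new_sum=79+(-28)=51
Option D: A[1] 19->-8, delta=-27, new_sum=79+(-27)=52
Option E: A[0] -5->25, delta=30, new_sum=79+(30)=109 <-- matches target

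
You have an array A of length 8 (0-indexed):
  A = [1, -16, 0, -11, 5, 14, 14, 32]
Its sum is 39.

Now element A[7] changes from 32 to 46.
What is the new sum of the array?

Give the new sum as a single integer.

Old value at index 7: 32
New value at index 7: 46
Delta = 46 - 32 = 14
New sum = old_sum + delta = 39 + (14) = 53

Answer: 53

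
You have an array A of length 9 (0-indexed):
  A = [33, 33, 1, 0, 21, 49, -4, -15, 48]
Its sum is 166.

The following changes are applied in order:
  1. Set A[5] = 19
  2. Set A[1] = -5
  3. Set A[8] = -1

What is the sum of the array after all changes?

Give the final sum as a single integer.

Initial sum: 166
Change 1: A[5] 49 -> 19, delta = -30, sum = 136
Change 2: A[1] 33 -> -5, delta = -38, sum = 98
Change 3: A[8] 48 -> -1, delta = -49, sum = 49

Answer: 49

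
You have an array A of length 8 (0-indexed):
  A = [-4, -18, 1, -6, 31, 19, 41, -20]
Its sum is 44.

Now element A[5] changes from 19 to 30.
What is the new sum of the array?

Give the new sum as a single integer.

Answer: 55

Derivation:
Old value at index 5: 19
New value at index 5: 30
Delta = 30 - 19 = 11
New sum = old_sum + delta = 44 + (11) = 55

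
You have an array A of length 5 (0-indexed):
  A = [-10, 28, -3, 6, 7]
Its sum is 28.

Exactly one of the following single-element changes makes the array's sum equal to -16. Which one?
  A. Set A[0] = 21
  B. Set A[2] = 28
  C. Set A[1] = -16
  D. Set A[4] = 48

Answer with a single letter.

Option A: A[0] -10->21, delta=31, new_sum=28+(31)=59
Option B: A[2] -3->28, delta=31, new_sum=28+(31)=59
Option C: A[1] 28->-16, delta=-44, new_sum=28+(-44)=-16 <-- matches target
Option D: A[4] 7->48, delta=41, new_sum=28+(41)=69

Answer: C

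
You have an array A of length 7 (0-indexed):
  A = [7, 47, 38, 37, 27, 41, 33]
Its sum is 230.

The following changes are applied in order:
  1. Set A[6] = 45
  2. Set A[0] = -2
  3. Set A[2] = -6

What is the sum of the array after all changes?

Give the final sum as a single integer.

Answer: 189

Derivation:
Initial sum: 230
Change 1: A[6] 33 -> 45, delta = 12, sum = 242
Change 2: A[0] 7 -> -2, delta = -9, sum = 233
Change 3: A[2] 38 -> -6, delta = -44, sum = 189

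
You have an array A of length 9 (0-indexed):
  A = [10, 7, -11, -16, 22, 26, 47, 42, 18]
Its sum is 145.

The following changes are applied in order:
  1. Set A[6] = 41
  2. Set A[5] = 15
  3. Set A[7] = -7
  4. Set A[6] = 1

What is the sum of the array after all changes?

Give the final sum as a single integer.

Answer: 39

Derivation:
Initial sum: 145
Change 1: A[6] 47 -> 41, delta = -6, sum = 139
Change 2: A[5] 26 -> 15, delta = -11, sum = 128
Change 3: A[7] 42 -> -7, delta = -49, sum = 79
Change 4: A[6] 41 -> 1, delta = -40, sum = 39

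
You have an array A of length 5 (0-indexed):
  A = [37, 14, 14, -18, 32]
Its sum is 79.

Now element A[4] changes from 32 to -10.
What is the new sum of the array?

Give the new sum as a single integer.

Answer: 37

Derivation:
Old value at index 4: 32
New value at index 4: -10
Delta = -10 - 32 = -42
New sum = old_sum + delta = 79 + (-42) = 37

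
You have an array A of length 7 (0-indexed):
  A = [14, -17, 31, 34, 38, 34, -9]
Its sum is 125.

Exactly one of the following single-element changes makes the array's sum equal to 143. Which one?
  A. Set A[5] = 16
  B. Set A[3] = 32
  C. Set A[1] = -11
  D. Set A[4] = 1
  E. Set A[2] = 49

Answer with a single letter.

Option A: A[5] 34->16, delta=-18, new_sum=125+(-18)=107
Option B: A[3] 34->32, delta=-2, new_sum=125+(-2)=123
Option C: A[1] -17->-11, delta=6, new_sum=125+(6)=131
Option D: A[4] 38->1, delta=-37, new_sum=125+(-37)=88
Option E: A[2] 31->49, delta=18, new_sum=125+(18)=143 <-- matches target

Answer: E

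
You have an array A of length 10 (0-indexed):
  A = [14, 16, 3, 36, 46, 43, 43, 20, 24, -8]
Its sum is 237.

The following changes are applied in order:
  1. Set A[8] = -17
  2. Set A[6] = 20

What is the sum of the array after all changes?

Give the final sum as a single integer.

Answer: 173

Derivation:
Initial sum: 237
Change 1: A[8] 24 -> -17, delta = -41, sum = 196
Change 2: A[6] 43 -> 20, delta = -23, sum = 173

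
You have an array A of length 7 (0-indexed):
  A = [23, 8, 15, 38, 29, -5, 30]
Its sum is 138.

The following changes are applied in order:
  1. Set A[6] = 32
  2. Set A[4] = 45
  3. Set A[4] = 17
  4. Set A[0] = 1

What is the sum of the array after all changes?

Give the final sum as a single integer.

Answer: 106

Derivation:
Initial sum: 138
Change 1: A[6] 30 -> 32, delta = 2, sum = 140
Change 2: A[4] 29 -> 45, delta = 16, sum = 156
Change 3: A[4] 45 -> 17, delta = -28, sum = 128
Change 4: A[0] 23 -> 1, delta = -22, sum = 106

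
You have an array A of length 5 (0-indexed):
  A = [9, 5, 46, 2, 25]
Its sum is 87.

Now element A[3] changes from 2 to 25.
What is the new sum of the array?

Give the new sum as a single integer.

Old value at index 3: 2
New value at index 3: 25
Delta = 25 - 2 = 23
New sum = old_sum + delta = 87 + (23) = 110

Answer: 110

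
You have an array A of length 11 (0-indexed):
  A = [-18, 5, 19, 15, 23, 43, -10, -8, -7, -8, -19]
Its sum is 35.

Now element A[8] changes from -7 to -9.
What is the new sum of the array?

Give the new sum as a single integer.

Answer: 33

Derivation:
Old value at index 8: -7
New value at index 8: -9
Delta = -9 - -7 = -2
New sum = old_sum + delta = 35 + (-2) = 33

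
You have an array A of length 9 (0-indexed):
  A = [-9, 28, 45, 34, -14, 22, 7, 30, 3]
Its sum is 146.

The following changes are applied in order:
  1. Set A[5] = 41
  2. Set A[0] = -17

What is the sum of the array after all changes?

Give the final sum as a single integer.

Answer: 157

Derivation:
Initial sum: 146
Change 1: A[5] 22 -> 41, delta = 19, sum = 165
Change 2: A[0] -9 -> -17, delta = -8, sum = 157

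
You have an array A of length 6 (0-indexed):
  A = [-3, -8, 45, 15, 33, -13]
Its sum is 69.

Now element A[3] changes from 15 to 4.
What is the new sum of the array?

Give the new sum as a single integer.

Old value at index 3: 15
New value at index 3: 4
Delta = 4 - 15 = -11
New sum = old_sum + delta = 69 + (-11) = 58

Answer: 58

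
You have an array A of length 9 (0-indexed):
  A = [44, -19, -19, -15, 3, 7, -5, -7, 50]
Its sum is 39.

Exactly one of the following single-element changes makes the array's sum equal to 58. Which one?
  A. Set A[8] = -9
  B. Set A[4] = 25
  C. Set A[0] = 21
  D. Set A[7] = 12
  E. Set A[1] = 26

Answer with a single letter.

Option A: A[8] 50->-9, delta=-59, new_sum=39+(-59)=-20
Option B: A[4] 3->25, delta=22, new_sum=39+(22)=61
Option C: A[0] 44->21, delta=-23, new_sum=39+(-23)=16
Option D: A[7] -7->12, delta=19, new_sum=39+(19)=58 <-- matches target
Option E: A[1] -19->26, delta=45, new_sum=39+(45)=84

Answer: D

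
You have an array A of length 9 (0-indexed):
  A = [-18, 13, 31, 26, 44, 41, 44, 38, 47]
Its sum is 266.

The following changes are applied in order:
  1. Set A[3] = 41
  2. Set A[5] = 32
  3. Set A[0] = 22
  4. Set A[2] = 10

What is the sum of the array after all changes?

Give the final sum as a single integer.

Answer: 291

Derivation:
Initial sum: 266
Change 1: A[3] 26 -> 41, delta = 15, sum = 281
Change 2: A[5] 41 -> 32, delta = -9, sum = 272
Change 3: A[0] -18 -> 22, delta = 40, sum = 312
Change 4: A[2] 31 -> 10, delta = -21, sum = 291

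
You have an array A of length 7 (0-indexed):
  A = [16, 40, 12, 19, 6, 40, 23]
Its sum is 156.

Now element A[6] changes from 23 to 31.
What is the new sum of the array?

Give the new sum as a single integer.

Answer: 164

Derivation:
Old value at index 6: 23
New value at index 6: 31
Delta = 31 - 23 = 8
New sum = old_sum + delta = 156 + (8) = 164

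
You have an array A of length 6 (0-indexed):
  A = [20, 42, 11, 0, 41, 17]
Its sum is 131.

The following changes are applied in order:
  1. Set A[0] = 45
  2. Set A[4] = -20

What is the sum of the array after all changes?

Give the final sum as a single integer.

Answer: 95

Derivation:
Initial sum: 131
Change 1: A[0] 20 -> 45, delta = 25, sum = 156
Change 2: A[4] 41 -> -20, delta = -61, sum = 95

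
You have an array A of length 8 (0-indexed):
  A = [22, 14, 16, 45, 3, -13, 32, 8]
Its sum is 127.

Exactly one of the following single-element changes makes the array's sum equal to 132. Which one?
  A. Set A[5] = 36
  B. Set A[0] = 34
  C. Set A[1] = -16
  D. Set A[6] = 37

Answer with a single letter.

Answer: D

Derivation:
Option A: A[5] -13->36, delta=49, new_sum=127+(49)=176
Option B: A[0] 22->34, delta=12, new_sum=127+(12)=139
Option C: A[1] 14->-16, delta=-30, new_sum=127+(-30)=97
Option D: A[6] 32->37, delta=5, new_sum=127+(5)=132 <-- matches target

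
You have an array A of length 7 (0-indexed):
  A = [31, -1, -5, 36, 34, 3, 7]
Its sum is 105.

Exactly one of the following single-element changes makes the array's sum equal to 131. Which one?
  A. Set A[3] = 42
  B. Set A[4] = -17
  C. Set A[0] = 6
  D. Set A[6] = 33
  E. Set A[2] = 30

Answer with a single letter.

Option A: A[3] 36->42, delta=6, new_sum=105+(6)=111
Option B: A[4] 34->-17, delta=-51, new_sum=105+(-51)=54
Option C: A[0] 31->6, delta=-25, new_sum=105+(-25)=80
Option D: A[6] 7->33, delta=26, new_sum=105+(26)=131 <-- matches target
Option E: A[2] -5->30, delta=35, new_sum=105+(35)=140

Answer: D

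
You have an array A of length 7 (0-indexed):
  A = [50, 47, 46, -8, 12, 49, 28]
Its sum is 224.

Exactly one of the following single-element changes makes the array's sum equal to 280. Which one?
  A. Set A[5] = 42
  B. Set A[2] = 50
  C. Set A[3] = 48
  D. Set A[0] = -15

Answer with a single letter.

Option A: A[5] 49->42, delta=-7, new_sum=224+(-7)=217
Option B: A[2] 46->50, delta=4, new_sum=224+(4)=228
Option C: A[3] -8->48, delta=56, new_sum=224+(56)=280 <-- matches target
Option D: A[0] 50->-15, delta=-65, new_sum=224+(-65)=159

Answer: C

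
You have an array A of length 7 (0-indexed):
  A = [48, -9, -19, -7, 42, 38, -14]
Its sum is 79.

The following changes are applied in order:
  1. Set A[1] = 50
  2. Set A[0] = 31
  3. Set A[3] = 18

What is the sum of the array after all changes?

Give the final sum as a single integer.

Initial sum: 79
Change 1: A[1] -9 -> 50, delta = 59, sum = 138
Change 2: A[0] 48 -> 31, delta = -17, sum = 121
Change 3: A[3] -7 -> 18, delta = 25, sum = 146

Answer: 146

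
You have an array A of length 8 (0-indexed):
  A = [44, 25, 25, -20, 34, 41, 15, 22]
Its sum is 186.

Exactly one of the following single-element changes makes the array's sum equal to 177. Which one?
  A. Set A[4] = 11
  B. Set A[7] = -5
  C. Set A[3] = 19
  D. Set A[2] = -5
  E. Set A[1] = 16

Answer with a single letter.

Answer: E

Derivation:
Option A: A[4] 34->11, delta=-23, new_sum=186+(-23)=163
Option B: A[7] 22->-5, delta=-27, new_sum=186+(-27)=159
Option C: A[3] -20->19, delta=39, new_sum=186+(39)=225
Option D: A[2] 25->-5, delta=-30, new_sum=186+(-30)=156
Option E: A[1] 25->16, delta=-9, new_sum=186+(-9)=177 <-- matches target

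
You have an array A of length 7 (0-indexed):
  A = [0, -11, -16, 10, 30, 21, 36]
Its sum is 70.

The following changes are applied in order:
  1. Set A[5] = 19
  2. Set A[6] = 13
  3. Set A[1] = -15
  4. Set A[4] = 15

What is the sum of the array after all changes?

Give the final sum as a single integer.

Answer: 26

Derivation:
Initial sum: 70
Change 1: A[5] 21 -> 19, delta = -2, sum = 68
Change 2: A[6] 36 -> 13, delta = -23, sum = 45
Change 3: A[1] -11 -> -15, delta = -4, sum = 41
Change 4: A[4] 30 -> 15, delta = -15, sum = 26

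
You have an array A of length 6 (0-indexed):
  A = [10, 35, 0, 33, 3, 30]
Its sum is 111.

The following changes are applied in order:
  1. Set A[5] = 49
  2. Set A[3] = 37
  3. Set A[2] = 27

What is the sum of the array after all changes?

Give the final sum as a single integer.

Answer: 161

Derivation:
Initial sum: 111
Change 1: A[5] 30 -> 49, delta = 19, sum = 130
Change 2: A[3] 33 -> 37, delta = 4, sum = 134
Change 3: A[2] 0 -> 27, delta = 27, sum = 161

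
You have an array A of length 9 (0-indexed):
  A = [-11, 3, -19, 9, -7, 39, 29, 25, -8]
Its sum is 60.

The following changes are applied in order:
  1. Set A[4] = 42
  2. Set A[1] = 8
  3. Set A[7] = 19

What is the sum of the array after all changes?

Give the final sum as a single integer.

Initial sum: 60
Change 1: A[4] -7 -> 42, delta = 49, sum = 109
Change 2: A[1] 3 -> 8, delta = 5, sum = 114
Change 3: A[7] 25 -> 19, delta = -6, sum = 108

Answer: 108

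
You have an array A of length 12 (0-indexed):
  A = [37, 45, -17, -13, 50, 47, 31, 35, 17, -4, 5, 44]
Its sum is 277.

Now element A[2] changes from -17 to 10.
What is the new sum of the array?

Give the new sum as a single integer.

Old value at index 2: -17
New value at index 2: 10
Delta = 10 - -17 = 27
New sum = old_sum + delta = 277 + (27) = 304

Answer: 304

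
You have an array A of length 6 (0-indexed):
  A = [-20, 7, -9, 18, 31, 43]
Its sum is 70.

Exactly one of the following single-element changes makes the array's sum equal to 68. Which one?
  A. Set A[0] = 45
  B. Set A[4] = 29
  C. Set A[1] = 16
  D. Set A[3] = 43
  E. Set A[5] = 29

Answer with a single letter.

Answer: B

Derivation:
Option A: A[0] -20->45, delta=65, new_sum=70+(65)=135
Option B: A[4] 31->29, delta=-2, new_sum=70+(-2)=68 <-- matches target
Option C: A[1] 7->16, delta=9, new_sum=70+(9)=79
Option D: A[3] 18->43, delta=25, new_sum=70+(25)=95
Option E: A[5] 43->29, delta=-14, new_sum=70+(-14)=56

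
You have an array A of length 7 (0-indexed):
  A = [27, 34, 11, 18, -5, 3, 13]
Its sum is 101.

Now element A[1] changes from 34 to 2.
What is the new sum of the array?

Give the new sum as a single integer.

Answer: 69

Derivation:
Old value at index 1: 34
New value at index 1: 2
Delta = 2 - 34 = -32
New sum = old_sum + delta = 101 + (-32) = 69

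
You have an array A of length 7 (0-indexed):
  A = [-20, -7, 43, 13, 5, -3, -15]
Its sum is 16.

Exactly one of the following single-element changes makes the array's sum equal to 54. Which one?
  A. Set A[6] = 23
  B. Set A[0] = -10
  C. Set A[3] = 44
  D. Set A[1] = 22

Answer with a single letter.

Answer: A

Derivation:
Option A: A[6] -15->23, delta=38, new_sum=16+(38)=54 <-- matches target
Option B: A[0] -20->-10, delta=10, new_sum=16+(10)=26
Option C: A[3] 13->44, delta=31, new_sum=16+(31)=47
Option D: A[1] -7->22, delta=29, new_sum=16+(29)=45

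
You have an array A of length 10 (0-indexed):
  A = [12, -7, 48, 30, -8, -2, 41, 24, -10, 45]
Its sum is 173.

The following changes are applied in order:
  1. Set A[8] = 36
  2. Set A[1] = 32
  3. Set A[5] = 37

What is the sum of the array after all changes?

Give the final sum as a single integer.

Answer: 297

Derivation:
Initial sum: 173
Change 1: A[8] -10 -> 36, delta = 46, sum = 219
Change 2: A[1] -7 -> 32, delta = 39, sum = 258
Change 3: A[5] -2 -> 37, delta = 39, sum = 297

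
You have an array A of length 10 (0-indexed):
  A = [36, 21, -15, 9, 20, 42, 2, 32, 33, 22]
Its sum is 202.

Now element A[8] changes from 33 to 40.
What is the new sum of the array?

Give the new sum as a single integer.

Old value at index 8: 33
New value at index 8: 40
Delta = 40 - 33 = 7
New sum = old_sum + delta = 202 + (7) = 209

Answer: 209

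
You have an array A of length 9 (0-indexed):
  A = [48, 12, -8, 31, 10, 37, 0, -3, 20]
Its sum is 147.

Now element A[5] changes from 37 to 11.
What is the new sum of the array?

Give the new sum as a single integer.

Old value at index 5: 37
New value at index 5: 11
Delta = 11 - 37 = -26
New sum = old_sum + delta = 147 + (-26) = 121

Answer: 121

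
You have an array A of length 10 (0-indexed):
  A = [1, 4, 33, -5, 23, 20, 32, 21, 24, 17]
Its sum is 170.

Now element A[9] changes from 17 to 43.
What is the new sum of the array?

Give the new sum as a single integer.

Answer: 196

Derivation:
Old value at index 9: 17
New value at index 9: 43
Delta = 43 - 17 = 26
New sum = old_sum + delta = 170 + (26) = 196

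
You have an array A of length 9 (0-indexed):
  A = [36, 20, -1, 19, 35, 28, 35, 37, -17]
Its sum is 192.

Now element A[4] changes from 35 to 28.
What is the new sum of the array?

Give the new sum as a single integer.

Answer: 185

Derivation:
Old value at index 4: 35
New value at index 4: 28
Delta = 28 - 35 = -7
New sum = old_sum + delta = 192 + (-7) = 185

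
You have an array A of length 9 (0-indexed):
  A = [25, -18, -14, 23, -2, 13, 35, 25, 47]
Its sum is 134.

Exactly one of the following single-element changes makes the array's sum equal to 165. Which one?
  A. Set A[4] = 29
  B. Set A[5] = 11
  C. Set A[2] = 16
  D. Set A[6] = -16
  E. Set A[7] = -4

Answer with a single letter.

Option A: A[4] -2->29, delta=31, new_sum=134+(31)=165 <-- matches target
Option B: A[5] 13->11, delta=-2, new_sum=134+(-2)=132
Option C: A[2] -14->16, delta=30, new_sum=134+(30)=164
Option D: A[6] 35->-16, delta=-51, new_sum=134+(-51)=83
Option E: A[7] 25->-4, delta=-29, new_sum=134+(-29)=105

Answer: A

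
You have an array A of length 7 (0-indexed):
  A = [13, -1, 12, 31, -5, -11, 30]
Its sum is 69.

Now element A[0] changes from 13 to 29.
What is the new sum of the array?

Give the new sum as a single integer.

Old value at index 0: 13
New value at index 0: 29
Delta = 29 - 13 = 16
New sum = old_sum + delta = 69 + (16) = 85

Answer: 85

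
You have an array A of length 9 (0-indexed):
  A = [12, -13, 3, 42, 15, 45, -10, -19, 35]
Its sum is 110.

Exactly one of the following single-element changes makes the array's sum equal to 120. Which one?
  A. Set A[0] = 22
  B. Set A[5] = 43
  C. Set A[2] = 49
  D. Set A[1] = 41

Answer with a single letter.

Answer: A

Derivation:
Option A: A[0] 12->22, delta=10, new_sum=110+(10)=120 <-- matches target
Option B: A[5] 45->43, delta=-2, new_sum=110+(-2)=108
Option C: A[2] 3->49, delta=46, new_sum=110+(46)=156
Option D: A[1] -13->41, delta=54, new_sum=110+(54)=164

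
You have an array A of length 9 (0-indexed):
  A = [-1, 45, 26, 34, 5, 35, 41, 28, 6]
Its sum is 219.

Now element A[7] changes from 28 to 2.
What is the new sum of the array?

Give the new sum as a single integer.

Answer: 193

Derivation:
Old value at index 7: 28
New value at index 7: 2
Delta = 2 - 28 = -26
New sum = old_sum + delta = 219 + (-26) = 193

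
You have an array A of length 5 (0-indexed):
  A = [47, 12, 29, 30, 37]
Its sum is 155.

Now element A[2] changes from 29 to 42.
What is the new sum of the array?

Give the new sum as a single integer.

Old value at index 2: 29
New value at index 2: 42
Delta = 42 - 29 = 13
New sum = old_sum + delta = 155 + (13) = 168

Answer: 168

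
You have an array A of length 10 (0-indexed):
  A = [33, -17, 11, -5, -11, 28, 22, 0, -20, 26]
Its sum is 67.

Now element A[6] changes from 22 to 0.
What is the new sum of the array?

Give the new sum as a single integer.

Old value at index 6: 22
New value at index 6: 0
Delta = 0 - 22 = -22
New sum = old_sum + delta = 67 + (-22) = 45

Answer: 45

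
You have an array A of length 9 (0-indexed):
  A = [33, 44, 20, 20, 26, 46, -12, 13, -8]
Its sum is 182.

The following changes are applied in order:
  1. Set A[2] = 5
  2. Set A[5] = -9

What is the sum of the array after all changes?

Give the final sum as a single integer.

Initial sum: 182
Change 1: A[2] 20 -> 5, delta = -15, sum = 167
Change 2: A[5] 46 -> -9, delta = -55, sum = 112

Answer: 112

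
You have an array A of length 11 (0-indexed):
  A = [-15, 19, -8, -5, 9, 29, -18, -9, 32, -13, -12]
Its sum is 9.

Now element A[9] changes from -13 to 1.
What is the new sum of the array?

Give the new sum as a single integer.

Old value at index 9: -13
New value at index 9: 1
Delta = 1 - -13 = 14
New sum = old_sum + delta = 9 + (14) = 23

Answer: 23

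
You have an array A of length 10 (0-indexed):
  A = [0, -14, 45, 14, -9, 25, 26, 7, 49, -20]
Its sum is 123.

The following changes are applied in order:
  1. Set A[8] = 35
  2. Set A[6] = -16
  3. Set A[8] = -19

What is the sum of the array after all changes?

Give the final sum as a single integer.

Initial sum: 123
Change 1: A[8] 49 -> 35, delta = -14, sum = 109
Change 2: A[6] 26 -> -16, delta = -42, sum = 67
Change 3: A[8] 35 -> -19, delta = -54, sum = 13

Answer: 13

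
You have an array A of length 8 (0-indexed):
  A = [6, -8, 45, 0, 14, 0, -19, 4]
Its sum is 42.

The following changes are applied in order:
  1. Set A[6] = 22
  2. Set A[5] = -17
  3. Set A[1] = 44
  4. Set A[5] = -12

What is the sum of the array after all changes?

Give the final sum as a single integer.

Answer: 123

Derivation:
Initial sum: 42
Change 1: A[6] -19 -> 22, delta = 41, sum = 83
Change 2: A[5] 0 -> -17, delta = -17, sum = 66
Change 3: A[1] -8 -> 44, delta = 52, sum = 118
Change 4: A[5] -17 -> -12, delta = 5, sum = 123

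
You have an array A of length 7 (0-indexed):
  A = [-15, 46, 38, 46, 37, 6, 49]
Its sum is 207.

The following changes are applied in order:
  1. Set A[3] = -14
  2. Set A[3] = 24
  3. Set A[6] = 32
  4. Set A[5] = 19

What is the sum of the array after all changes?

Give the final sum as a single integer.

Answer: 181

Derivation:
Initial sum: 207
Change 1: A[3] 46 -> -14, delta = -60, sum = 147
Change 2: A[3] -14 -> 24, delta = 38, sum = 185
Change 3: A[6] 49 -> 32, delta = -17, sum = 168
Change 4: A[5] 6 -> 19, delta = 13, sum = 181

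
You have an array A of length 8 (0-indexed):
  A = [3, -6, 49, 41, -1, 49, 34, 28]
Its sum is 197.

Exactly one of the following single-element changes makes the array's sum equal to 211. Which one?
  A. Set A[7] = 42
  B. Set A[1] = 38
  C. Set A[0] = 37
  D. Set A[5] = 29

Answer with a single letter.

Answer: A

Derivation:
Option A: A[7] 28->42, delta=14, new_sum=197+(14)=211 <-- matches target
Option B: A[1] -6->38, delta=44, new_sum=197+(44)=241
Option C: A[0] 3->37, delta=34, new_sum=197+(34)=231
Option D: A[5] 49->29, delta=-20, new_sum=197+(-20)=177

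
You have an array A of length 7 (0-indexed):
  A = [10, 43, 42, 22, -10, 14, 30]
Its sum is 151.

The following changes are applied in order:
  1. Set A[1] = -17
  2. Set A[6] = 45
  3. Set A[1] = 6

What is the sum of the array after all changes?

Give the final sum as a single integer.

Initial sum: 151
Change 1: A[1] 43 -> -17, delta = -60, sum = 91
Change 2: A[6] 30 -> 45, delta = 15, sum = 106
Change 3: A[1] -17 -> 6, delta = 23, sum = 129

Answer: 129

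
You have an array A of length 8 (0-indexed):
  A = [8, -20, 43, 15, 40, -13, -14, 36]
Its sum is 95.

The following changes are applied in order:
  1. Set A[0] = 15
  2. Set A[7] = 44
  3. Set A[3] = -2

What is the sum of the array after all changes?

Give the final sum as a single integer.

Initial sum: 95
Change 1: A[0] 8 -> 15, delta = 7, sum = 102
Change 2: A[7] 36 -> 44, delta = 8, sum = 110
Change 3: A[3] 15 -> -2, delta = -17, sum = 93

Answer: 93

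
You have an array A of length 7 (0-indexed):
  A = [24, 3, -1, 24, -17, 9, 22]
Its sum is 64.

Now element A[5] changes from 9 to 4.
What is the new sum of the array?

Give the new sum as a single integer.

Old value at index 5: 9
New value at index 5: 4
Delta = 4 - 9 = -5
New sum = old_sum + delta = 64 + (-5) = 59

Answer: 59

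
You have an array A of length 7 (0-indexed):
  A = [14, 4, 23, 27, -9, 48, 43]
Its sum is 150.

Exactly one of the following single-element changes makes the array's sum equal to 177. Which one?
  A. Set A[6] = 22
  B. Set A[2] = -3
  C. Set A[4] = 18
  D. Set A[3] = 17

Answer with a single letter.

Answer: C

Derivation:
Option A: A[6] 43->22, delta=-21, new_sum=150+(-21)=129
Option B: A[2] 23->-3, delta=-26, new_sum=150+(-26)=124
Option C: A[4] -9->18, delta=27, new_sum=150+(27)=177 <-- matches target
Option D: A[3] 27->17, delta=-10, new_sum=150+(-10)=140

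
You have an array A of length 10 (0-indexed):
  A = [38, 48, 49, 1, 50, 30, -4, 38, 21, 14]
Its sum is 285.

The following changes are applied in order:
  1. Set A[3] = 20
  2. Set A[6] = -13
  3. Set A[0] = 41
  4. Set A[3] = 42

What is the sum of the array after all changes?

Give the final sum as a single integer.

Initial sum: 285
Change 1: A[3] 1 -> 20, delta = 19, sum = 304
Change 2: A[6] -4 -> -13, delta = -9, sum = 295
Change 3: A[0] 38 -> 41, delta = 3, sum = 298
Change 4: A[3] 20 -> 42, delta = 22, sum = 320

Answer: 320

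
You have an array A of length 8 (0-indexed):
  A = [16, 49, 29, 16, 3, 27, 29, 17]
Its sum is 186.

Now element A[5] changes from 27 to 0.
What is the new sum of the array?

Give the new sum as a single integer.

Answer: 159

Derivation:
Old value at index 5: 27
New value at index 5: 0
Delta = 0 - 27 = -27
New sum = old_sum + delta = 186 + (-27) = 159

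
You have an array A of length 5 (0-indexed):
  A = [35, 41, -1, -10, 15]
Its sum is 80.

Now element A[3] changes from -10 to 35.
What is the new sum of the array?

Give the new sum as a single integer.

Old value at index 3: -10
New value at index 3: 35
Delta = 35 - -10 = 45
New sum = old_sum + delta = 80 + (45) = 125

Answer: 125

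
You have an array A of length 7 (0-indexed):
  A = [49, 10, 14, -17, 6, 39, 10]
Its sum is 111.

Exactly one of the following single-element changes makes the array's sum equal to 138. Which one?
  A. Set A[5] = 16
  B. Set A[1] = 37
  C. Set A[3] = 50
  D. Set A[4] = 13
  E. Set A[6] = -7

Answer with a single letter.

Answer: B

Derivation:
Option A: A[5] 39->16, delta=-23, new_sum=111+(-23)=88
Option B: A[1] 10->37, delta=27, new_sum=111+(27)=138 <-- matches target
Option C: A[3] -17->50, delta=67, new_sum=111+(67)=178
Option D: A[4] 6->13, delta=7, new_sum=111+(7)=118
Option E: A[6] 10->-7, delta=-17, new_sum=111+(-17)=94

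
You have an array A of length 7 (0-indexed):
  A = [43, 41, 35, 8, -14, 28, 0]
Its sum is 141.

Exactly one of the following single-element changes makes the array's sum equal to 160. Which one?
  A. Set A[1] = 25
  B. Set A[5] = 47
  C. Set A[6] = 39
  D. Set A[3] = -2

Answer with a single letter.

Answer: B

Derivation:
Option A: A[1] 41->25, delta=-16, new_sum=141+(-16)=125
Option B: A[5] 28->47, delta=19, new_sum=141+(19)=160 <-- matches target
Option C: A[6] 0->39, delta=39, new_sum=141+(39)=180
Option D: A[3] 8->-2, delta=-10, new_sum=141+(-10)=131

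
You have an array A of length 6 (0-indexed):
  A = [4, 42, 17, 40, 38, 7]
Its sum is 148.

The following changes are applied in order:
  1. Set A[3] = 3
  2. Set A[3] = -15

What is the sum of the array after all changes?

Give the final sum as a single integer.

Answer: 93

Derivation:
Initial sum: 148
Change 1: A[3] 40 -> 3, delta = -37, sum = 111
Change 2: A[3] 3 -> -15, delta = -18, sum = 93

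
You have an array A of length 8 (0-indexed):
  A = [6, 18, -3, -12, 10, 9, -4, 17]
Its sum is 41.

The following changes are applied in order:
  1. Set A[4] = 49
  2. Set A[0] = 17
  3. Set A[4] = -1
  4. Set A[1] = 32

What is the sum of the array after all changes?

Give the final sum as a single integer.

Answer: 55

Derivation:
Initial sum: 41
Change 1: A[4] 10 -> 49, delta = 39, sum = 80
Change 2: A[0] 6 -> 17, delta = 11, sum = 91
Change 3: A[4] 49 -> -1, delta = -50, sum = 41
Change 4: A[1] 18 -> 32, delta = 14, sum = 55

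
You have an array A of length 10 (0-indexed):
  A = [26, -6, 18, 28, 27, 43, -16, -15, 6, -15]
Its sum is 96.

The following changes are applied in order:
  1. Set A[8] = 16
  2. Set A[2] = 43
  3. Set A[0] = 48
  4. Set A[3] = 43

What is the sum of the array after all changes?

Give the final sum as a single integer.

Answer: 168

Derivation:
Initial sum: 96
Change 1: A[8] 6 -> 16, delta = 10, sum = 106
Change 2: A[2] 18 -> 43, delta = 25, sum = 131
Change 3: A[0] 26 -> 48, delta = 22, sum = 153
Change 4: A[3] 28 -> 43, delta = 15, sum = 168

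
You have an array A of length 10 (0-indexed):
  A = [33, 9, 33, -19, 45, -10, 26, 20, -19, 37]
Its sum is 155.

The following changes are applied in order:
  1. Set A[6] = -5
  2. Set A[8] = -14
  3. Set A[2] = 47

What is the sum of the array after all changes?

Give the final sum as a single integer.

Answer: 143

Derivation:
Initial sum: 155
Change 1: A[6] 26 -> -5, delta = -31, sum = 124
Change 2: A[8] -19 -> -14, delta = 5, sum = 129
Change 3: A[2] 33 -> 47, delta = 14, sum = 143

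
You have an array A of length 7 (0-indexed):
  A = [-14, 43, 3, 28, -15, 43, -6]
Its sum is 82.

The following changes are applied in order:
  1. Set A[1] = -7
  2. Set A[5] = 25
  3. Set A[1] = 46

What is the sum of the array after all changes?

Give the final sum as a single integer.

Initial sum: 82
Change 1: A[1] 43 -> -7, delta = -50, sum = 32
Change 2: A[5] 43 -> 25, delta = -18, sum = 14
Change 3: A[1] -7 -> 46, delta = 53, sum = 67

Answer: 67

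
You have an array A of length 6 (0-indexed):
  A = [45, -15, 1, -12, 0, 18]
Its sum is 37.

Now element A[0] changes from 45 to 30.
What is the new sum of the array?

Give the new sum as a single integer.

Old value at index 0: 45
New value at index 0: 30
Delta = 30 - 45 = -15
New sum = old_sum + delta = 37 + (-15) = 22

Answer: 22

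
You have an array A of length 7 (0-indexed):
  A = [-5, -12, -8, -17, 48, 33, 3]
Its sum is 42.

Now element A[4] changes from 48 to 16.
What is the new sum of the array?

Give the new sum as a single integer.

Old value at index 4: 48
New value at index 4: 16
Delta = 16 - 48 = -32
New sum = old_sum + delta = 42 + (-32) = 10

Answer: 10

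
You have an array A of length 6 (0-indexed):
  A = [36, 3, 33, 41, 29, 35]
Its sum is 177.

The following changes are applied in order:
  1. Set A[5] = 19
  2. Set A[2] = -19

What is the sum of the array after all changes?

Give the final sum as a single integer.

Initial sum: 177
Change 1: A[5] 35 -> 19, delta = -16, sum = 161
Change 2: A[2] 33 -> -19, delta = -52, sum = 109

Answer: 109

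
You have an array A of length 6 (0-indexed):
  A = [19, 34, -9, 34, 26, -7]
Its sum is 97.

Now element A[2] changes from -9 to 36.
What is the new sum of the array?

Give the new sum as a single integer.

Old value at index 2: -9
New value at index 2: 36
Delta = 36 - -9 = 45
New sum = old_sum + delta = 97 + (45) = 142

Answer: 142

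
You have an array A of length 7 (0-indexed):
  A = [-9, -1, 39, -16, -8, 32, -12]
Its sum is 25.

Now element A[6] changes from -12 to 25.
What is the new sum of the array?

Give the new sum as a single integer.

Answer: 62

Derivation:
Old value at index 6: -12
New value at index 6: 25
Delta = 25 - -12 = 37
New sum = old_sum + delta = 25 + (37) = 62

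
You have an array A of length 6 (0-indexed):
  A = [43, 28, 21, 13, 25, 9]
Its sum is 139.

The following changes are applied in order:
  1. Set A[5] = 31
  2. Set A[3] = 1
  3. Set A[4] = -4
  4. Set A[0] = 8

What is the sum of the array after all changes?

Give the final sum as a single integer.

Initial sum: 139
Change 1: A[5] 9 -> 31, delta = 22, sum = 161
Change 2: A[3] 13 -> 1, delta = -12, sum = 149
Change 3: A[4] 25 -> -4, delta = -29, sum = 120
Change 4: A[0] 43 -> 8, delta = -35, sum = 85

Answer: 85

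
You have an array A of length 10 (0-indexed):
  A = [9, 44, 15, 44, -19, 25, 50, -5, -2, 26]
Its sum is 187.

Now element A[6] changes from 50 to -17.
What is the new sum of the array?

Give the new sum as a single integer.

Answer: 120

Derivation:
Old value at index 6: 50
New value at index 6: -17
Delta = -17 - 50 = -67
New sum = old_sum + delta = 187 + (-67) = 120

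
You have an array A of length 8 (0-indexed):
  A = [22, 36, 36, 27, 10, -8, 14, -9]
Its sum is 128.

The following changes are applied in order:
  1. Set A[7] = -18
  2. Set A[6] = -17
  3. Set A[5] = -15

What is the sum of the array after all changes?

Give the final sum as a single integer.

Answer: 81

Derivation:
Initial sum: 128
Change 1: A[7] -9 -> -18, delta = -9, sum = 119
Change 2: A[6] 14 -> -17, delta = -31, sum = 88
Change 3: A[5] -8 -> -15, delta = -7, sum = 81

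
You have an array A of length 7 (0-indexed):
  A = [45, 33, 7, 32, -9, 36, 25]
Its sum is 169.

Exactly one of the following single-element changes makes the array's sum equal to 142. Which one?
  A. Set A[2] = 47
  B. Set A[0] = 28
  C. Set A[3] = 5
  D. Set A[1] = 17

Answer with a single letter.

Option A: A[2] 7->47, delta=40, new_sum=169+(40)=209
Option B: A[0] 45->28, delta=-17, new_sum=169+(-17)=152
Option C: A[3] 32->5, delta=-27, new_sum=169+(-27)=142 <-- matches target
Option D: A[1] 33->17, delta=-16, new_sum=169+(-16)=153

Answer: C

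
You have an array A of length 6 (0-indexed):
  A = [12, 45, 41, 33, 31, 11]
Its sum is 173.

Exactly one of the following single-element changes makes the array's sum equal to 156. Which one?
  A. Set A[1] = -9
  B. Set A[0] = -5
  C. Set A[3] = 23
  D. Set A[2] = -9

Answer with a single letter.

Answer: B

Derivation:
Option A: A[1] 45->-9, delta=-54, new_sum=173+(-54)=119
Option B: A[0] 12->-5, delta=-17, new_sum=173+(-17)=156 <-- matches target
Option C: A[3] 33->23, delta=-10, new_sum=173+(-10)=163
Option D: A[2] 41->-9, delta=-50, new_sum=173+(-50)=123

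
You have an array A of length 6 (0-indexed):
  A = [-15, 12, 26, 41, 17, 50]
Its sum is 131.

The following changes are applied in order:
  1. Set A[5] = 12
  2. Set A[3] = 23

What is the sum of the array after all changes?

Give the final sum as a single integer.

Initial sum: 131
Change 1: A[5] 50 -> 12, delta = -38, sum = 93
Change 2: A[3] 41 -> 23, delta = -18, sum = 75

Answer: 75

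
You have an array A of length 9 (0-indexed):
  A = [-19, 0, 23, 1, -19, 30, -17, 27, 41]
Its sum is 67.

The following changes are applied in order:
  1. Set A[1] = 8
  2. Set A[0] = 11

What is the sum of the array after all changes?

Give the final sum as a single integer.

Answer: 105

Derivation:
Initial sum: 67
Change 1: A[1] 0 -> 8, delta = 8, sum = 75
Change 2: A[0] -19 -> 11, delta = 30, sum = 105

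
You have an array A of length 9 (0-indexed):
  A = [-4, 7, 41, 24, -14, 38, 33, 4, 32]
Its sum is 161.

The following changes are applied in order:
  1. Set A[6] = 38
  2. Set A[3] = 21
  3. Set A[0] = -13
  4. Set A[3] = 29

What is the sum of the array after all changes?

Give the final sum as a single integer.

Initial sum: 161
Change 1: A[6] 33 -> 38, delta = 5, sum = 166
Change 2: A[3] 24 -> 21, delta = -3, sum = 163
Change 3: A[0] -4 -> -13, delta = -9, sum = 154
Change 4: A[3] 21 -> 29, delta = 8, sum = 162

Answer: 162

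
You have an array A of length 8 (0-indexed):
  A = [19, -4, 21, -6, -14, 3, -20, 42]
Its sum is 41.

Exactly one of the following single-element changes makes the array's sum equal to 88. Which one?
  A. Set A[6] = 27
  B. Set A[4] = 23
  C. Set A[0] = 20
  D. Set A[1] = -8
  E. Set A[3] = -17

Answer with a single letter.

Option A: A[6] -20->27, delta=47, new_sum=41+(47)=88 <-- matches target
Option B: A[4] -14->23, delta=37, new_sum=41+(37)=78
Option C: A[0] 19->20, delta=1, new_sum=41+(1)=42
Option D: A[1] -4->-8, delta=-4, new_sum=41+(-4)=37
Option E: A[3] -6->-17, delta=-11, new_sum=41+(-11)=30

Answer: A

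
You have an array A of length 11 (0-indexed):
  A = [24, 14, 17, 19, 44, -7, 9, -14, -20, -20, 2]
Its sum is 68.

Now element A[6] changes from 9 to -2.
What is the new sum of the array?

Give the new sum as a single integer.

Old value at index 6: 9
New value at index 6: -2
Delta = -2 - 9 = -11
New sum = old_sum + delta = 68 + (-11) = 57

Answer: 57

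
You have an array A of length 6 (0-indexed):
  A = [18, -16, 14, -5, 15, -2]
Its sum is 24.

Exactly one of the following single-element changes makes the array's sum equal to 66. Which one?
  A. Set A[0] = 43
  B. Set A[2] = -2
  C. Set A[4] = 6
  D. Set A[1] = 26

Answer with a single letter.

Answer: D

Derivation:
Option A: A[0] 18->43, delta=25, new_sum=24+(25)=49
Option B: A[2] 14->-2, delta=-16, new_sum=24+(-16)=8
Option C: A[4] 15->6, delta=-9, new_sum=24+(-9)=15
Option D: A[1] -16->26, delta=42, new_sum=24+(42)=66 <-- matches target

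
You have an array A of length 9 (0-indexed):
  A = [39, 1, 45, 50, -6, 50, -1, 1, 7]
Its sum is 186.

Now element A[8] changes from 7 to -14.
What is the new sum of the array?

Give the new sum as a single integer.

Old value at index 8: 7
New value at index 8: -14
Delta = -14 - 7 = -21
New sum = old_sum + delta = 186 + (-21) = 165

Answer: 165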